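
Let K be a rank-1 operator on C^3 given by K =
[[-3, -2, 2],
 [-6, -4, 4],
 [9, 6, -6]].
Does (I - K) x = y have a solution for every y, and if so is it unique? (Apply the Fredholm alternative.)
(I - K) is invertible (det(I - K) = 14 ≠ 0), so for every y in C^3 the equation (I - K) x = y has a unique solution.

K has rank 1, so it is an outer product K = u v^T: every row of K is a multiple of one row vector. Reading off the entries, u = (-1, -2, 3) and v = (3, 2, -2) (row i of K equals u_i·v^T). A rank-one matrix u v^T satisfies K u = u (v·u) and kills the (2)-dimensional subspace v^⊥, so its characteristic polynomial is lambda^2 (lambda - v·u) with v·u = tr K = -13. Hence the eigenvalues of I - K are 1 (multiplicity 2) and 1 - (-13) = 14, so det(I - K) = 14. (Direct check: I - K =
[[4, 2, -2],
 [6, 5, -4],
 [-9, -6, 7]]
has determinant 14.) The finite-dimensional Fredholm alternative says: either (I - K) is invertible, or ker(I - K) ≠ {0} and then range(I - K) = ker((I - K)^*)^⊥, with dim ker(I - K) = dim ker((I - K)^*). Since det(I - K) ≠ 0, 1 is not an eigenvalue of K and ker(I - K) = {0}, so we are in the first case: for every y there is a unique x = (I - K)^(-1) y. Explicitly, by the Sherman–Morrison formula, (I - u v^T)^(-1) = I + u v^T/(1 - v·u), i.e. (I - K)^(-1) = I + K/(14).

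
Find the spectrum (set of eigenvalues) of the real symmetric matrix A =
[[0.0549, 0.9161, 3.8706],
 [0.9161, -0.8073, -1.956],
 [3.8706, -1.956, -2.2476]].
sigma(A) ≈ {-6, 0, 3}

A is real symmetric, so its spectrum consists of real eigenvalues. Expanding the characteristic polynomial of the displayed matrix gives
  det(λ I - A) = p(λ) = λ^3 + (3)λ^2 + (-18)λ + (0).
Solving p(λ) = 0 yields eigenvalues ≈ -6, 0, 3. (A is shown rounded to 4 decimals, so these recover the underlying integer eigenvalues to within that precision.)
Verification: the trace of A = -3 equals the sum of eigenvalues -3, and det(A) ≈ -0.0009 matches the eigenvalue product 0.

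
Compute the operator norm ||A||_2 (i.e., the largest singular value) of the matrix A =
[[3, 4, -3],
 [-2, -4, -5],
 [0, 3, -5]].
||A||_2 ≈ 7.8939 (= sqrt(largest eigenvalue of A^T A))

||A||_2 = sigma_max(A) = sqrt(lambda_max(A^T A)). Form the symmetric matrix M = A^T A =
[[13, 20, 1],
 [20, 41, -7],
 [1, -7, 59]].
Its characteristic polynomial (trace, sum of principal 2x2 minors, determinant of M give the coefficients) is
  p(λ) = det(λ I - M) = λ^3 - 113λ^2 + 3269λ - 6889.
No integer candidate from the rational root theorem (±divisors of 6889) is a root, so the roots are irrational. The cubic discriminant is Δ = 1483409568 > 0, so there are three distinct real roots. p(2) = -795 and p(3) = 1928 have opposite signs, so a root lies in (2, 3); Newton's method refines it to λ ≈ 2.2841. p(48) = 263 and p(49) = -372 have opposite signs, so a root lies in (48, 49); Newton's method refines it to λ ≈ 48.4019. p(62) = -255 and p(63) = 608 have opposite signs, so a root lies in (62, 63); Newton's method refines it to λ ≈ 62.314. Check (Vieta): the three roots sum to 113, matching tr M = 113.
So the eigenvalues of A^T A are ≈ 2.2841, 48.4019, 62.314 (all ≥ 0, as they must be for A^T A). The largest is λ_max ≈ 62.314, hence ||A||_2 = sqrt(λ_max) ≈ 7.8939.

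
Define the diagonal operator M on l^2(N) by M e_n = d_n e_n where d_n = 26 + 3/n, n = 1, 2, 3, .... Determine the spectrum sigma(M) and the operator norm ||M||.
sigma(M) = {26 + 3/n : n ≥ 1} ∪ {26}; ||M|| = 29

A bounded diagonal operator on l^2 with diagonal entries d_n has spectrum equal to the closure of {d_n : n ≥ 1}: every d_n is an eigenvalue (with eigenvector e_n), so {d_n} ⊂ sigma(M); the spectrum is closed, so its closure is too; and for lambda not in the closure, (M - lambda I) has bounded inverse (the diagonal entries 1/(d_n - lambda) are bounded). For our sequence d_n = 26 + 3/n, n = 1, 2, 3, ...:
  - {d_n} = {26 + 3/n : n ≥ 1}; the only limit point is 26
  - closure = {26 + 3/n : n ≥ 1} ∪ {26}
For the norm: a diagonal operator has ||M|| = sup_n |d_n|. Here d_n = 26 + 3/n is positive and decreasing, so sup_n |d_n| = d_1 = 26 + 3 = 29. So ||M|| = 29.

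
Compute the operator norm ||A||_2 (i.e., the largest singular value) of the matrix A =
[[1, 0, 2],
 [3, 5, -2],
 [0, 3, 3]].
||A||_2 ≈ 6.4417 (= sqrt(largest eigenvalue of A^T A))

||A||_2 = sigma_max(A) = sqrt(lambda_max(A^T A)). Form the symmetric matrix M = A^T A =
[[10, 15, -4],
 [15, 34, -1],
 [-4, -1, 17]].
Its characteristic polynomial (trace, sum of principal 2x2 minors, determinant of M give the coefficients) is
  p(λ) = det(λ I - M) = λ^3 - 61λ^2 + 846λ - 1521.
No integer candidate from the rational root theorem (±divisors of 1521) is a root, so the roots are irrational. The cubic discriminant is Δ = 210650049 > 0, so there are three distinct real roots. p(2) = -65 and p(3) = 495 have opposite signs, so a root lies in (2, 3); Newton's method refines it to λ ≈ 2.1069. p(17) = 145 and p(18) = -225 have opposite signs, so a root lies in (17, 18); Newton's method refines it to λ ≈ 17.3975. p(41) = -455 and p(42) = 495 have opposite signs, so a root lies in (41, 42); Newton's method refines it to λ ≈ 41.4957. Check (Vieta): the three roots sum to 61, matching tr M = 61.
So the eigenvalues of A^T A are ≈ 2.1069, 17.3975, 41.4957 (all ≥ 0, as they must be for A^T A). The largest is λ_max ≈ 41.4957, hence ||A||_2 = sqrt(λ_max) ≈ 6.4417.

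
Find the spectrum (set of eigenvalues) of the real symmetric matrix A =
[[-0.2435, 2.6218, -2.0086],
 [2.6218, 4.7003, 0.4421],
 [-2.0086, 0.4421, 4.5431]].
sigma(A) ≈ {-2, 5, 6}

A is real symmetric, so its spectrum consists of real eigenvalues. Expanding the characteristic polynomial of the displayed matrix gives
  det(λ I - A) = p(λ) = λ^3 + (-9)λ^2 + (8)λ + (60).
Solving p(λ) = 0 yields eigenvalues ≈ -2, 5, 6. (A is shown rounded to 4 decimals, so these recover the underlying integer eigenvalues to within that precision.)
Verification: the trace of A = 9 equals the sum of eigenvalues 9, and det(A) ≈ -60.0002 matches the eigenvalue product -60.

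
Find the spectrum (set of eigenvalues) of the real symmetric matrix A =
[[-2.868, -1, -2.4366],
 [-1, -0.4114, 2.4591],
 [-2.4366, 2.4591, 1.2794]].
sigma(A) ≈ {-4, -2, 4}

A is real symmetric, so its spectrum consists of real eigenvalues. Expanding the characteristic polynomial of the displayed matrix gives
  det(λ I - A) = p(λ) = λ^3 + (2)λ^2 + (-16)λ + (-31.9987).
Solving p(λ) = 0 yields eigenvalues ≈ -4, -2, 4. (A is shown rounded to 4 decimals, so these recover the underlying integer eigenvalues to within that precision.)
Verification: the trace of A = -2 equals the sum of eigenvalues -2, and det(A) ≈ 31.9987 matches the eigenvalue product 32.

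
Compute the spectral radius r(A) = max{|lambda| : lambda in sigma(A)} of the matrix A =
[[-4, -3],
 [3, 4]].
r(A) = sqrt(28)/2 ≈ 2.6458

The eigenvalues of A are the roots of its characteristic polynomial. With M = A (coefficients from the trace and determinant):
  p(λ) = det(λ I - M) = λ^2 - 7.
For λ^2 - 7 the discriminant is 28. It is nonnegative but not a perfect square, so the roots are real and irrational: λ = ± sqrt(28)/2 ≈ 2.6458, -2.6458.
Thus the eigenvalues (to 4 decimals) are 2.6458 (modulus 2.6458); -2.6458 (modulus 2.6458). The spectral radius is the largest modulus: r(A) = sqrt(28)/2 ≈ 2.6458. (Cross-check: r(A) ≤ ||A||_2 ≈ 7; equality holds whenever A is normal, though it can also hold for some non-normal A.)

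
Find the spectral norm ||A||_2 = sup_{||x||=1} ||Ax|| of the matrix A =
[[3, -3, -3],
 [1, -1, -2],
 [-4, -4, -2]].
||A||_2 ≈ 6.4481 (= sqrt(largest eigenvalue of A^T A))

||A||_2 = sigma_max(A) = sqrt(lambda_max(A^T A)). Form the symmetric matrix M = A^T A =
[[26, 6, -3],
 [6, 26, 19],
 [-3, 19, 17]].
Its characteristic polynomial (trace, sum of principal 2x2 minors, determinant of M give the coefficients) is
  p(λ) = det(λ I - M) = λ^3 - 69λ^2 + 1154λ - 576.
No integer candidate from the rational root theorem (±divisors of 576) is a root, so the roots are irrational. The cubic discriminant is Δ = 252818500 > 0, so there are three distinct real roots. p(0) = -576 and p(1) = 510 have opposite signs, so a root lies in (0, 1); Newton's method refines it to λ ≈ 0.5149. p(26) = 360 and p(27) = -36 have opposite signs, so a root lies in (26, 27); Newton's method refines it to λ ≈ 26.9068. p(41) = -330 and p(42) = 264 have opposite signs, so a root lies in (41, 42); Newton's method refines it to λ ≈ 41.5784. Check (Vieta): the three roots sum to 69, matching tr M = 69.
So the eigenvalues of A^T A are ≈ 0.5149, 26.9068, 41.5784 (all ≥ 0, as they must be for A^T A). The largest is λ_max ≈ 41.5784, hence ||A||_2 = sqrt(λ_max) ≈ 6.4481.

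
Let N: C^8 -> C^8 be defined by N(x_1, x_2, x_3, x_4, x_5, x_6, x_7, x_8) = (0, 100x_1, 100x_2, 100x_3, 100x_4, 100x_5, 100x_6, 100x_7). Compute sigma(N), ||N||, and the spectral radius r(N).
sigma(N) = {0}; ||N|| = 100; r(N) = 0. (N is nilpotent with N^8 = 0.)

On C^8, N is a strictly lower-triangular matrix with 100 on the subdiagonal and zeros elsewhere, so its characteristic polynomial is lambda^8 and every eigenvalue is 0: sigma(N) = {0}. For the operator norm, N e_i = 100e_{i+1} for i = 1, ..., 7 and N e_8 = 0, so the singular values of N are 100 (with multiplicity 7) and 0; hence ||N|| = 100. The spectral radius r(N) = max|lambda| = 0. Note ||N|| > r(N) — characteristic of non-normal nilpotent operators. Indeed N^8 = 0.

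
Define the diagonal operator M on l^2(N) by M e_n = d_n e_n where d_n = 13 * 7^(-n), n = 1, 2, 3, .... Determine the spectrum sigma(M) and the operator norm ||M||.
sigma(M) = {13 * 7^(-n) : n ≥ 1} ∪ {0}; ||M|| = 13/7

A bounded diagonal operator on l^2 with diagonal entries d_n has spectrum equal to the closure of {d_n : n ≥ 1}: every d_n is an eigenvalue (with eigenvector e_n), so {d_n} ⊂ sigma(M); the spectrum is closed, so its closure is too; and for lambda not in the closure, (M - lambda I) has bounded inverse (the diagonal entries 1/(d_n - lambda) are bounded). For our sequence d_n = 13 * 7^(-n), n = 1, 2, 3, ...:
  - {d_n} = {13 * 7^(-n) : n ≥ 1}; the only limit point is 0
  - closure = {13 * 7^(-n) : n ≥ 1} ∪ {0}
For the norm: a diagonal operator has ||M|| = sup_n |d_n|. Here d_n = 13 * 7^(-n) is positive and decreasing, so sup_n |d_n| = d_1 = 13/7. So ||M|| = 13/7.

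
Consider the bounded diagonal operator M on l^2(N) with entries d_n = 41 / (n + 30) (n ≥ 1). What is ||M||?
||M|| = 41/31 (attained at n = 1)

For M diagonal, ||M|| = sup_n |d_n| = sup_n 41/(n + 30). This is positive and strictly decreasing in n, so the supremum is attained at n = 1: d_1 = 41/(1 + 30) = 41/31. Hence ||M|| = 41/31.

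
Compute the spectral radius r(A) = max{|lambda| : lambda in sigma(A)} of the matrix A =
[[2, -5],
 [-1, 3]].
r(A) = (5 + sqrt(21))/2 ≈ 4.7913

The eigenvalues of A are the roots of its characteristic polynomial. With M = A (coefficients from the trace and determinant):
  p(λ) = det(λ I - M) = λ^2 - 5λ + 1.
For λ^2 - 5λ + 1 the discriminant is 21. It is nonnegative but not a perfect square, so the roots are real and irrational: λ = (5 ± sqrt(21))/2 ≈ 4.7913, 0.2087.
Thus the eigenvalues (to 4 decimals) are 4.7913 (modulus 4.7913); 0.2087 (modulus 0.2087). The spectral radius is the largest modulus: r(A) = (5 + sqrt(21))/2 ≈ 4.7913. (Cross-check: r(A) ≤ ||A||_2 ≈ 6.2429; equality holds whenever A is normal, though it can also hold for some non-normal A.)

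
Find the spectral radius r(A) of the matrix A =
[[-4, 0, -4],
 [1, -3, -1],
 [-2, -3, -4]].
r(A) = (11 + sqrt(5))/2 ≈ 6.618

The eigenvalues of A are the roots of its characteristic polynomial. With M = A (coefficients from the trace, the sum of principal 2x2 minors, and det A):
  p(λ) = det(λ I - M) = λ^3 + 11λ^2 + 29λ.
The constant term is 0, so λ = 0 is a root. Dividing out λ leaves p(λ) = λ(λ^2 + 11λ + 29). For λ^2 + 11λ + 29 the discriminant is 5. It is nonnegative but not a perfect square, so the roots are real and irrational: λ = (-11 ± sqrt(5))/2 ≈ -4.382, -6.618.
Thus the eigenvalues (to 4 decimals) are -4.382 (modulus 4.382); -6.618 (modulus 6.618); 0 (modulus 0). The spectral radius is the largest modulus: r(A) = (11 + sqrt(5))/2 ≈ 6.618. (Cross-check: r(A) ≤ ||A||_2 ≈ 7.4732; equality holds whenever A is normal, though it can also hold for some non-normal A.)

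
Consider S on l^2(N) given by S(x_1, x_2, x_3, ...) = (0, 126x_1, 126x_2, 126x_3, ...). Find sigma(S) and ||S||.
sigma(S) = closed disk {z in C : |z| ≤ 126}; ||S|| = 126

Note S = 126·U where U is the unit right shift (U x)_k = x_{k-1} (with x_0 := 0); so ||S|| = 126||U|| and sigma(S) = 126·sigma(U). ||S x||^2 = sum_{k≥1} |126x_k|^2 = 15876||x||^2, so ||S|| = 126 and sigma(S) ⊂ {|z| ≤ 126}. For any |lambda| < 126, the equation (S - lambda I) x = 0 forces x_1 = 0, then 126x_k = lambda x_{k+1} ⇒ x = 0, so S has no eigenvalues. But (S - lambda I) is not surjective for |lambda| < 126: solving (S - lambda I) x = e_1 would require x_n proportional to (lambda/126)^(-n), which is not in l^2. So every |lambda| < 126 lies in the residual spectrum. The boundary |lambda| = 126 is in the approximate point spectrum (the spectrum is closed). Hence sigma(S) is the closed disk of radius 126.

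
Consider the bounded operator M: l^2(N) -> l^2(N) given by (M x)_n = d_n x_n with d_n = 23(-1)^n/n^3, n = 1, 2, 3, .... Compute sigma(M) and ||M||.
sigma(M) = {23(-1)^n/n^3 : n ≥ 1} ∪ {0}; ||M|| = 23

A bounded diagonal operator on l^2 with diagonal entries d_n has spectrum equal to the closure of {d_n : n ≥ 1}: every d_n is an eigenvalue (with eigenvector e_n), so {d_n} ⊂ sigma(M); the spectrum is closed, so its closure is too; and for lambda not in the closure, (M - lambda I) has bounded inverse (the diagonal entries 1/(d_n - lambda) are bounded). For our sequence d_n = 23(-1)^n/n^3, n = 1, 2, 3, ...:
  - {d_n} = {23(-1)^n/n^3 : n ≥ 1}; the only limit point is 0
  - closure = {23(-1)^n/n^3 : n ≥ 1} ∪ {0}
For the norm: a diagonal operator has ||M|| = sup_n |d_n|. Here |d_n| = 23/n^3 is decreasing, so sup_n |d_n| = |d_1| = 23. So ||M|| = 23.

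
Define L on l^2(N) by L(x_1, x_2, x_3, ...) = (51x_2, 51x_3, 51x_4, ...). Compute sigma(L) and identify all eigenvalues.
sigma(L) = closed disk {z in C : |z| ≤ 51}; sigma_p(L) = open disk {z in C : |z| < 51}

Note L = 51·V where V is the unit left shift (V x)_k = x_{k+1}; so sigma(L) = 51·sigma(V) and ||L|| = 51||V||. ||L x||^2 = 2601sum_{k≥2} |x_k|^2 ≤ 2601||x||^2, with equality on {x : x_1 = 0}, so ||L|| = 51. For any lambda with |lambda| < 51, set r = lambda/51 (|r| < 1); the vector x = (1, r, r^2, ...) is in l^2 and satisfies L x = 51(r, r^2, ...) = lambda x, so lambda is an eigenvalue. On the boundary |lambda| = 51 the geometric series diverges, so no l^2 eigenvector exists, but these lambda lie in the approximate point spectrum. Hence sigma(L) is the closed disk of radius 51 and sigma_p(L) is the open disk.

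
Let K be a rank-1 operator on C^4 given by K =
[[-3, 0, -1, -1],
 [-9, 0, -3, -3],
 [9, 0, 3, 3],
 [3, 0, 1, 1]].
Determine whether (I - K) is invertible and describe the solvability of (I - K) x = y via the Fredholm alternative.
(I - K) is singular (det(I - K) = 0, i.e. 1 ∈ sigma(K)). (I - K) x = y is solvable iff y ⊥ ker((I - K)^*) = span{(-3, 0, -1, -1)}, i.e. iff -3y_1 - y_3 - y_4 = 0. When solvable, the solutions are x = y + c·(1, 3, -3, -1), c arbitrary (ker(I - K) = span{(1, 3, -3, -1)}, dimension 1).

K has rank 1, so it is an outer product K = u v^T: every row of K is a multiple of one row vector. Reading off the entries, u = (1, 3, -3, -1) and v = (-3, 0, -1, -1) (row i of K equals u_i·v^T). A rank-one matrix u v^T satisfies K u = u (v·u) and kills the (3)-dimensional subspace v^⊥, so its characteristic polynomial is lambda^3 (lambda - v·u) with v·u = tr K = 1. Hence the eigenvalues of I - K are 1 (multiplicity 3) and 1 - (1) = 0, so det(I - K) = 0. (Direct check: I - K =
[[4, 0, 1, 1],
 [9, 1, 3, 3],
 [-9, 0, -2, -3],
 [-3, 0, -1, 0]]
has determinant 0.) So 1 is an eigenvalue of K and (I - K) is not invertible. The finite-dimensional Fredholm alternative says: either (I - K) is invertible, or ker(I - K) ≠ {0} and then range(I - K) = ker((I - K)^*)^⊥, with dim ker(I - K) = dim ker((I - K)^*). We are in the second case, so we need both kernels. Kernel of I - K: (I - K) u = u - u (v·u) = u - u = 0, so ker(I - K) = span{u} = span{(1, 3, -3, -1)} (it is exactly 1-dimensional because rank(I - K) = 3). Kernel of the adjoint: K is real, so (I - K)^* = I - K^T = I - v u^T, and (I - v u^T) v = v - v (u·v) = 0; hence ker((I - K)^*) = span{v} = span{(-3, 0, -1, -1)}. Therefore (I - K) x = y is solvable iff <y, v> = 0, i.e. iff -3y_1 - y_3 - y_4 = 0. When this holds, K y = u (v·y) = 0, so (I - K) y = y and x = y is a particular solution; the full solution set is the line x = y + c·u = y + c·(1, 3, -3, -1), c ∈ C.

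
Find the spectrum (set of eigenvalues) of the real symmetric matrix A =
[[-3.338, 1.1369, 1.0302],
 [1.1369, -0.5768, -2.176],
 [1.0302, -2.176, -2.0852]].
sigma(A) ≈ {-5, -2, 1}

A is real symmetric, so its spectrum consists of real eigenvalues. Expanding the characteristic polynomial of the displayed matrix gives
  det(λ I - A) = p(λ) = λ^3 + (6)λ^2 + (3)λ + (-10).
Solving p(λ) = 0 yields eigenvalues ≈ -5, -2, 1. (A is shown rounded to 4 decimals, so these recover the underlying integer eigenvalues to within that precision.)
Verification: the trace of A = -6 equals the sum of eigenvalues -6, and det(A) ≈ 10.0008 matches the eigenvalue product 10.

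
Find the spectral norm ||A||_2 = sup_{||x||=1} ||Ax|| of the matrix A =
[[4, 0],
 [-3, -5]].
||A||_2 = sqrt(40) ≈ 6.3246 (= sqrt(largest eigenvalue of A^T A))

||A||_2 = sigma_max(A) = sqrt(lambda_max(A^T A)). Form the symmetric matrix M = A^T A =
[[25, 15],
 [15, 25]].
Its characteristic polynomial (trace, determinant of M give the coefficients) is
  p(λ) = det(λ I - M) = λ^2 - 50λ + 400.
For λ^2 - 50λ + 400 the discriminant is 900. It is a perfect square (30^2), so the roots are rational: λ = (50 ± 30)/2 = 40, 10.
So the eigenvalues of A^T A are ≈ 10, 40 (all ≥ 0, as they must be for A^T A). The largest is λ_max = 40, hence ||A||_2 = sqrt(λ_max) = sqrt(40) ≈ 6.3246.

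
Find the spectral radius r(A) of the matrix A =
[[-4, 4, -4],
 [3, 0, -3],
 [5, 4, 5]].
r(A) ≈ 6.1643

The eigenvalues of A are the roots of its characteristic polynomial. With M = A (coefficients from the trace, the sum of principal 2x2 minors, and det A):
  p(λ) = det(λ I - M) = λ^3 - λ^2 + 216.
No integer candidate from the rational root theorem (±divisors of 216) is a root, so the roots are irrational. The cubic discriminant is Δ = -1258848 < 0, so there is one real root and a complex-conjugate pair. p(-6) = -36 and p(-5) = 66 have opposite signs, so a root lies in (-6, -5); Newton's method refines it to λ ≈ -5.6845. Dividing out (λ - (-5.6845)) leaves approximately λ^2 - 6.6845λ + 37.9981. For λ^2 - 6.6845λ + 37.9981 the discriminant is -107.3097. It is negative, so the remaining roots are the complex-conjugate pair λ ≈ 3.3423 ± 5.1795i. Their product equals the constant term, so |λ|^2 ≈ 37.9981 and |λ| ≈ 6.1643.
Thus the eigenvalues (to 4 decimals) are -5.6845 (modulus 5.6845); 3.3423 ± 5.1795i (modulus 6.1643). The spectral radius is the largest modulus: r(A) ≈ 6.1643. (Cross-check: r(A) ≤ ||A||_2 ≈ 9.0902; equality holds whenever A is normal, though it can also hold for some non-normal A.)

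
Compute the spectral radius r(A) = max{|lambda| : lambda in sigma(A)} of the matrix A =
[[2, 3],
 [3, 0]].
r(A) = (2 + sqrt(40))/2 ≈ 4.1623

The eigenvalues of A are the roots of its characteristic polynomial. With M = A (coefficients from the trace and determinant):
  p(λ) = det(λ I - M) = λ^2 - 2λ - 9.
For λ^2 - 2λ - 9 the discriminant is 40. It is nonnegative but not a perfect square, so the roots are real and irrational: λ = (2 ± sqrt(40))/2 ≈ 4.1623, -2.1623.
Thus the eigenvalues (to 4 decimals) are 4.1623 (modulus 4.1623); -2.1623 (modulus 2.1623). The spectral radius is the largest modulus: r(A) = (2 + sqrt(40))/2 ≈ 4.1623. (Cross-check: r(A) ≤ ||A||_2 ≈ 4.1623; equality holds whenever A is normal, though it can also hold for some non-normal A.)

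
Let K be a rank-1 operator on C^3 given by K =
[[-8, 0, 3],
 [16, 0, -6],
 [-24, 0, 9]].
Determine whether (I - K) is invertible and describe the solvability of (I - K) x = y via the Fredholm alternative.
(I - K) is singular (det(I - K) = 0, i.e. 1 ∈ sigma(K)). (I - K) x = y is solvable iff y ⊥ ker((I - K)^*) = span{(-8, 0, 3)}, i.e. iff -8y_1 + 3y_3 = 0. When solvable, the solutions are x = y + c·(1, -2, 3), c arbitrary (ker(I - K) = span{(1, -2, 3)}, dimension 1).

K has rank 1, so it is an outer product K = u v^T: every row of K is a multiple of one row vector. Reading off the entries, u = (1, -2, 3) and v = (-8, 0, 3) (row i of K equals u_i·v^T). A rank-one matrix u v^T satisfies K u = u (v·u) and kills the (2)-dimensional subspace v^⊥, so its characteristic polynomial is lambda^2 (lambda - v·u) with v·u = tr K = 1. Hence the eigenvalues of I - K are 1 (multiplicity 2) and 1 - (1) = 0, so det(I - K) = 0. (Direct check: I - K =
[[9, 0, -3],
 [-16, 1, 6],
 [24, 0, -8]]
has determinant 0.) So 1 is an eigenvalue of K and (I - K) is not invertible. The finite-dimensional Fredholm alternative says: either (I - K) is invertible, or ker(I - K) ≠ {0} and then range(I - K) = ker((I - K)^*)^⊥, with dim ker(I - K) = dim ker((I - K)^*). We are in the second case, so we need both kernels. Kernel of I - K: (I - K) u = u - u (v·u) = u - u = 0, so ker(I - K) = span{u} = span{(1, -2, 3)} (it is exactly 1-dimensional because rank(I - K) = 2). Kernel of the adjoint: K is real, so (I - K)^* = I - K^T = I - v u^T, and (I - v u^T) v = v - v (u·v) = 0; hence ker((I - K)^*) = span{v} = span{(-8, 0, 3)}. Therefore (I - K) x = y is solvable iff <y, v> = 0, i.e. iff -8y_1 + 3y_3 = 0. When this holds, K y = u (v·y) = 0, so (I - K) y = y and x = y is a particular solution; the full solution set is the line x = y + c·u = y + c·(1, -2, 3), c ∈ C.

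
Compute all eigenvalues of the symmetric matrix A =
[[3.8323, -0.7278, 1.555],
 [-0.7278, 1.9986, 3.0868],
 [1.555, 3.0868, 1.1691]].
sigma(A) ≈ {-2, 4, 5}

A is real symmetric, so its spectrum consists of real eigenvalues. Expanding the characteristic polynomial of the displayed matrix gives
  det(λ I - A) = p(λ) = λ^3 + (-7)λ^2 + (2)λ + (40).
Solving p(λ) = 0 yields eigenvalues ≈ -2, 4, 5. (A is shown rounded to 4 decimals, so these recover the underlying integer eigenvalues to within that precision.)
Verification: the trace of A = 7 equals the sum of eigenvalues 7, and det(A) ≈ -39.9998 matches the eigenvalue product -40.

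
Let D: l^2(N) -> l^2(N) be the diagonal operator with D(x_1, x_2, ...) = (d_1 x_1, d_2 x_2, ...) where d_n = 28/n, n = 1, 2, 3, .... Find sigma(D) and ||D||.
sigma(D) = {28/n : n ≥ 1} ∪ {0}; ||D|| = 28

A bounded diagonal operator on l^2 with diagonal entries d_n has spectrum equal to the closure of {d_n : n ≥ 1}: every d_n is an eigenvalue (with eigenvector e_n), so {d_n} ⊂ sigma(D); the spectrum is closed, so its closure is too; and for lambda not in the closure, (D - lambda I) has bounded inverse (the diagonal entries 1/(d_n - lambda) are bounded). For our sequence d_n = 28/n, n = 1, 2, 3, ...:
  - {d_n} = {28/n : n ≥ 1}; the only limit point is 0
  - closure = {28/n : n ≥ 1} ∪ {0}
For the norm: a diagonal operator has ||D|| = sup_n |d_n|. Here d_n = 28/n is positive and decreasing, so sup_n |d_n| = d_1 = 28. So ||D|| = 28.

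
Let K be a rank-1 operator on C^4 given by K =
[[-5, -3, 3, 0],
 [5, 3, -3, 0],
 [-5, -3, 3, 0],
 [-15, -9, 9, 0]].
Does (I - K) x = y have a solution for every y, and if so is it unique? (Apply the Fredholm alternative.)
(I - K) is singular (det(I - K) = 0, i.e. 1 ∈ sigma(K)). (I - K) x = y is solvable iff y ⊥ ker((I - K)^*) = span{(-5, -3, 3, 0)}, i.e. iff -5y_1 - 3y_2 + 3y_3 = 0. When solvable, the solutions are x = y + c·(1, -1, 1, 3), c arbitrary (ker(I - K) = span{(1, -1, 1, 3)}, dimension 1).

K has rank 1, so it is an outer product K = u v^T: every row of K is a multiple of one row vector. Reading off the entries, u = (1, -1, 1, 3) and v = (-5, -3, 3, 0) (row i of K equals u_i·v^T). A rank-one matrix u v^T satisfies K u = u (v·u) and kills the (3)-dimensional subspace v^⊥, so its characteristic polynomial is lambda^3 (lambda - v·u) with v·u = tr K = 1. Hence the eigenvalues of I - K are 1 (multiplicity 3) and 1 - (1) = 0, so det(I - K) = 0. (Direct check: I - K =
[[6, 3, -3, 0],
 [-5, -2, 3, 0],
 [5, 3, -2, 0],
 [15, 9, -9, 1]]
has determinant 0.) So 1 is an eigenvalue of K and (I - K) is not invertible. The finite-dimensional Fredholm alternative says: either (I - K) is invertible, or ker(I - K) ≠ {0} and then range(I - K) = ker((I - K)^*)^⊥, with dim ker(I - K) = dim ker((I - K)^*). We are in the second case, so we need both kernels. Kernel of I - K: (I - K) u = u - u (v·u) = u - u = 0, so ker(I - K) = span{u} = span{(1, -1, 1, 3)} (it is exactly 1-dimensional because rank(I - K) = 3). Kernel of the adjoint: K is real, so (I - K)^* = I - K^T = I - v u^T, and (I - v u^T) v = v - v (u·v) = 0; hence ker((I - K)^*) = span{v} = span{(-5, -3, 3, 0)}. Therefore (I - K) x = y is solvable iff <y, v> = 0, i.e. iff -5y_1 - 3y_2 + 3y_3 = 0. When this holds, K y = u (v·y) = 0, so (I - K) y = y and x = y is a particular solution; the full solution set is the line x = y + c·u = y + c·(1, -1, 1, 3), c ∈ C.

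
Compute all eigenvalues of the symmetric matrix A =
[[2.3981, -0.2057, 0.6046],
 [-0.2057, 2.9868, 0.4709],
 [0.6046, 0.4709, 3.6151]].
sigma(A) ≈ {2, 3, 4}

A is real symmetric, so its spectrum consists of real eigenvalues. Expanding the characteristic polynomial of the displayed matrix gives
  det(λ I - A) = p(λ) = λ^3 + (-9)λ^2 + (26)λ + (-24).
Solving p(λ) = 0 yields eigenvalues ≈ 2, 3, 4. (A is shown rounded to 4 decimals, so these recover the underlying integer eigenvalues to within that precision.)
Verification: the trace of A = 9 equals the sum of eigenvalues 9, and det(A) ≈ 24.0000 matches the eigenvalue product 24.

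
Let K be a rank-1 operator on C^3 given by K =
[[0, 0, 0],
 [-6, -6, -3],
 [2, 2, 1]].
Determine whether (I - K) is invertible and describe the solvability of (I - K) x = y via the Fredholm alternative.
(I - K) is invertible (det(I - K) = 6 ≠ 0), so for every y in C^3 the equation (I - K) x = y has a unique solution.

K has rank 1, so it is an outer product K = u v^T: every row of K is a multiple of one row vector. Reading off the entries, u = (0, -3, 1) and v = (2, 2, 1) (row i of K equals u_i·v^T). A rank-one matrix u v^T satisfies K u = u (v·u) and kills the (2)-dimensional subspace v^⊥, so its characteristic polynomial is lambda^2 (lambda - v·u) with v·u = tr K = -5. Hence the eigenvalues of I - K are 1 (multiplicity 2) and 1 - (-5) = 6, so det(I - K) = 6. (Direct check: I - K =
[[1, 0, 0],
 [6, 7, 3],
 [-2, -2, 0]]
has determinant 6.) The finite-dimensional Fredholm alternative says: either (I - K) is invertible, or ker(I - K) ≠ {0} and then range(I - K) = ker((I - K)^*)^⊥, with dim ker(I - K) = dim ker((I - K)^*). Since det(I - K) ≠ 0, 1 is not an eigenvalue of K and ker(I - K) = {0}, so we are in the first case: for every y there is a unique x = (I - K)^(-1) y. Explicitly, by the Sherman–Morrison formula, (I - u v^T)^(-1) = I + u v^T/(1 - v·u), i.e. (I - K)^(-1) = I + K/(6).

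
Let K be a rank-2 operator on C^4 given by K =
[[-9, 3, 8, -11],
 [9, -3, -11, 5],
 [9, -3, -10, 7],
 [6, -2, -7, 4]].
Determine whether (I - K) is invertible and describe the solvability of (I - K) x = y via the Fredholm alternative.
(I - K) is invertible (det(I - K) = 71 ≠ 0), so for every y in C^4 the equation (I - K) x = y has a unique solution.

K has rank 2 and factors as K = U V^T = u1 v1^T + u2 v2^T with u1 = (3, -3, -3, -2), v1 = (-3, 1, 3, -3), u2 = (1, 2, 1, 1), v2 = (0, 0, -1, -2) (multiplying out reproduces the displayed K). The nonzero eigenvalues of U V^T coincide with those of the 2 x 2 matrix G = V^T U = [[v1·u1, v1·u2], [v2·u1, v2·u2]] = [[-15, -1], [7, -3]], and by the Sylvester determinant identity det(I_4 - U V^T) = det(I_2 - V^T U) = det([[16, 1], [-7, 4]]) = (16)(4) - (1)(-7) = 71. (Direct check: I - K =
[[10, -3, -8, 11],
 [-9, 4, 11, -5],
 [-9, 3, 11, -7],
 [-6, 2, 7, -3]]
has determinant 71.) The finite-dimensional Fredholm alternative says: either (I - K) is invertible, or ker(I - K) ≠ {0} and then range(I - K) = ker((I - K)^*)^⊥, with dim ker(I - K) = dim ker((I - K)^*). Since det(I - K) ≠ 0, 1 is not an eigenvalue of K and ker(I - K) = {0}, so we are in the first case: for every y there is a unique x = (I - K)^(-1) y. (Explicitly, by the Woodbury identity, (I - U V^T)^(-1) = I + U (I_2 - G)^(-1) V^T.)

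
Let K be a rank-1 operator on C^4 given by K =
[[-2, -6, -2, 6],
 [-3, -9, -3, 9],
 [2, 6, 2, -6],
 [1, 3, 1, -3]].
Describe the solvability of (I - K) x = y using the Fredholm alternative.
(I - K) is invertible (det(I - K) = 13 ≠ 0), so for every y in C^4 the equation (I - K) x = y has a unique solution.

K has rank 1, so it is an outer product K = u v^T: every row of K is a multiple of one row vector. Reading off the entries, u = (-2, -3, 2, 1) and v = (1, 3, 1, -3) (row i of K equals u_i·v^T). A rank-one matrix u v^T satisfies K u = u (v·u) and kills the (3)-dimensional subspace v^⊥, so its characteristic polynomial is lambda^3 (lambda - v·u) with v·u = tr K = -12. Hence the eigenvalues of I - K are 1 (multiplicity 3) and 1 - (-12) = 13, so det(I - K) = 13. (Direct check: I - K =
[[3, 6, 2, -6],
 [3, 10, 3, -9],
 [-2, -6, -1, 6],
 [-1, -3, -1, 4]]
has determinant 13.) The finite-dimensional Fredholm alternative says: either (I - K) is invertible, or ker(I - K) ≠ {0} and then range(I - K) = ker((I - K)^*)^⊥, with dim ker(I - K) = dim ker((I - K)^*). Since det(I - K) ≠ 0, 1 is not an eigenvalue of K and ker(I - K) = {0}, so we are in the first case: for every y there is a unique x = (I - K)^(-1) y. Explicitly, by the Sherman–Morrison formula, (I - u v^T)^(-1) = I + u v^T/(1 - v·u), i.e. (I - K)^(-1) = I + K/(13).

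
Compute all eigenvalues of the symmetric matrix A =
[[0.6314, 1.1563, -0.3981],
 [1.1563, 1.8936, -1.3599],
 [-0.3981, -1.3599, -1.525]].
sigma(A) ≈ {-2, 0, 3}

A is real symmetric, so its spectrum consists of real eigenvalues. Expanding the characteristic polynomial of the displayed matrix gives
  det(λ I - A) = p(λ) = λ^3 + (-1)λ^2 + (-6)λ + (0).
Solving p(λ) = 0 yields eigenvalues ≈ -2, 0, 3. (A is shown rounded to 4 decimals, so these recover the underlying integer eigenvalues to within that precision.)
Verification: the trace of A = 1 equals the sum of eigenvalues 1, and det(A) ≈ -0.0001 matches the eigenvalue product 0.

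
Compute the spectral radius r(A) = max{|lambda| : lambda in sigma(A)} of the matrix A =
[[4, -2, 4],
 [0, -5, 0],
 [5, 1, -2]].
r(A) = (2 + sqrt(116))/2 ≈ 6.3852

The eigenvalues of A are the roots of its characteristic polynomial. With M = A (coefficients from the trace, the sum of principal 2x2 minors, and det A):
  p(λ) = det(λ I - M) = λ^3 + 3λ^2 - 38λ - 140.
By the rational root theorem any rational root is an integer divisor of 140. Testing λ = -5: p(-5) = -125 + 75 + 190 - 140 = 0, so λ = -5 is a root. Dividing out (λ + 5) leaves p(λ) = (λ + 5)(λ^2 - 2λ - 28). For λ^2 - 2λ - 28 the discriminant is 116. It is nonnegative but not a perfect square, so the roots are real and irrational: λ = (2 ± sqrt(116))/2 ≈ 6.3852, -4.3852.
Thus the eigenvalues (to 4 decimals) are 6.3852 (modulus 6.3852); -4.3852 (modulus 4.3852); -5 (modulus 5). The spectral radius is the largest modulus: r(A) = (2 + sqrt(116))/2 ≈ 6.3852. (Cross-check: r(A) ≤ ||A||_2 ≈ 6.7129; equality holds whenever A is normal, though it can also hold for some non-normal A.)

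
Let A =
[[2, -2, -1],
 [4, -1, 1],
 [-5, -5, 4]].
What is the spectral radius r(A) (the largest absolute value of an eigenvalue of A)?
r(A) ≈ 5.4753

The eigenvalues of A are the roots of its characteristic polynomial. With M = A (coefficients from the trace, the sum of principal 2x2 minors, and det A):
  p(λ) = det(λ I - M) = λ^3 - 5λ^2 + 10λ - 69.
No integer candidate from the rational root theorem (±divisors of 69) is a root, so the roots are irrational. The cubic discriminant is Δ = -102447 < 0, so there is one real root and a complex-conjugate pair. p(5) = -19 and p(6) = 27 have opposite signs, so a root lies in (5, 6); Newton's method refines it to λ ≈ 5.4753. Dividing out (λ - (5.4753)) leaves approximately λ^2 + 0.4753λ + 12.6021. For λ^2 + 0.4753λ + 12.6021 the discriminant is -50.1827. It is negative, so the remaining roots are the complex-conjugate pair λ ≈ -0.2376 ± 3.542i. Their product equals the constant term, so |λ|^2 ≈ 12.6021 and |λ| ≈ 3.55.
Thus the eigenvalues (to 4 decimals) are 5.4753 (modulus 5.4753); -0.2376 ± 3.542i (modulus 3.55). The spectral radius is the largest modulus: r(A) ≈ 5.4753. (Cross-check: r(A) ≤ ||A||_2 ≈ 8.3053; equality holds whenever A is normal, though it can also hold for some non-normal A.)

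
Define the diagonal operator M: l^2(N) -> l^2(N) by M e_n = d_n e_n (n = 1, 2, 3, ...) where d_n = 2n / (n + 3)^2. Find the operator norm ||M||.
||M|| = 1/6 (attained at n = 3)

For M diagonal, ||M|| = sup_n |d_n|. Treat f(x) = 2x / (x + 3)^2 for real x > 0. By the quotient rule, f'(x) = 2(3 - x)/(x + 3)^3, which is positive for x < 3 and negative for x > 3. So f has a unique maximum at x = 3, and since 3 is a positive integer, the supremum over n ≥ 1 is attained at n = 3: d_3 = 2·3/(3 + 3)^2 = 2·3/36 = 1/6. Hence ||M|| = 1/6.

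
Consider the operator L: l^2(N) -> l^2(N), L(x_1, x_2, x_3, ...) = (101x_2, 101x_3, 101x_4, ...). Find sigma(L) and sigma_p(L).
sigma(L) = closed disk {z in C : |z| ≤ 101}; sigma_p(L) = open disk {z in C : |z| < 101}

Note L = 101·V where V is the unit left shift (V x)_k = x_{k+1}; so sigma(L) = 101·sigma(V) and ||L|| = 101||V||. ||L x||^2 = 10201sum_{k≥2} |x_k|^2 ≤ 10201||x||^2, with equality on {x : x_1 = 0}, so ||L|| = 101. For any lambda with |lambda| < 101, set r = lambda/101 (|r| < 1); the vector x = (1, r, r^2, ...) is in l^2 and satisfies L x = 101(r, r^2, ...) = lambda x, so lambda is an eigenvalue. On the boundary |lambda| = 101 the geometric series diverges, so no l^2 eigenvector exists, but these lambda lie in the approximate point spectrum. Hence sigma(L) is the closed disk of radius 101 and sigma_p(L) is the open disk.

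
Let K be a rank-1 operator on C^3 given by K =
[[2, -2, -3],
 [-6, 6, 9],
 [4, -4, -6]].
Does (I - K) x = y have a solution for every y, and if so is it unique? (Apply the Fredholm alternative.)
(I - K) is invertible (det(I - K) = -1 ≠ 0), so for every y in C^3 the equation (I - K) x = y has a unique solution.

K has rank 1, so it is an outer product K = u v^T: every row of K is a multiple of one row vector. Reading off the entries, u = (-1, 3, -2) and v = (-2, 2, 3) (row i of K equals u_i·v^T). A rank-one matrix u v^T satisfies K u = u (v·u) and kills the (2)-dimensional subspace v^⊥, so its characteristic polynomial is lambda^2 (lambda - v·u) with v·u = tr K = 2. Hence the eigenvalues of I - K are 1 (multiplicity 2) and 1 - (2) = -1, so det(I - K) = -1. (Direct check: I - K =
[[-1, 2, 3],
 [6, -5, -9],
 [-4, 4, 7]]
has determinant -1.) The finite-dimensional Fredholm alternative says: either (I - K) is invertible, or ker(I - K) ≠ {0} and then range(I - K) = ker((I - K)^*)^⊥, with dim ker(I - K) = dim ker((I - K)^*). Since det(I - K) ≠ 0, 1 is not an eigenvalue of K and ker(I - K) = {0}, so we are in the first case: for every y there is a unique x = (I - K)^(-1) y. Explicitly, by the Sherman–Morrison formula, (I - u v^T)^(-1) = I + u v^T/(1 - v·u), i.e. (I - K)^(-1) = I - K.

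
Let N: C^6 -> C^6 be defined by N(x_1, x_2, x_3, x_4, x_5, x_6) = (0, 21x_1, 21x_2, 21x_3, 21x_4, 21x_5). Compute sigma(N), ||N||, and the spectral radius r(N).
sigma(N) = {0}; ||N|| = 21; r(N) = 0. (N is nilpotent with N^6 = 0.)

On C^6, N is a strictly lower-triangular matrix with 21 on the subdiagonal and zeros elsewhere, so its characteristic polynomial is lambda^6 and every eigenvalue is 0: sigma(N) = {0}. For the operator norm, N e_i = 21e_{i+1} for i = 1, ..., 5 and N e_6 = 0, so the singular values of N are 21 (with multiplicity 5) and 0; hence ||N|| = 21. The spectral radius r(N) = max|lambda| = 0. Note ||N|| > r(N) — characteristic of non-normal nilpotent operators. Indeed N^6 = 0.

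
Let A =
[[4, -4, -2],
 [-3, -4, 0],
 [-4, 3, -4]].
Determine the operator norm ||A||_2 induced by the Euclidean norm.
||A||_2 ≈ 7.6723 (= sqrt(largest eigenvalue of A^T A))

||A||_2 = sigma_max(A) = sqrt(lambda_max(A^T A)). Form the symmetric matrix M = A^T A =
[[41, -16, 8],
 [-16, 41, -4],
 [8, -4, 20]].
Its characteristic polynomial (trace, sum of principal 2x2 minors, determinant of M give the coefficients) is
  p(λ) = det(λ I - M) = λ^3 - 102λ^2 + 2985λ - 26244.
No integer candidate from the rational root theorem (±divisors of 26244) is a root, so the roots are irrational. The cubic discriminant is Δ = 145532160 > 0, so there are three distinct real roots. p(17) = -64 and p(18) = 270 have opposite signs, so a root lies in (17, 18); Newton's method refines it to λ ≈ 17.1705. p(25) = 256 and p(26) = -10 have opposite signs, so a root lies in (25, 26); Newton's method refines it to λ ≈ 25.9655. p(58) = -1130 and p(59) = 188 have opposite signs, so a root lies in (58, 59); Newton's method refines it to λ ≈ 58.8639. Check (Vieta): the three roots sum to 102, matching tr M = 102.
So the eigenvalues of A^T A are ≈ 17.1705, 25.9655, 58.8639 (all ≥ 0, as they must be for A^T A). The largest is λ_max ≈ 58.8639, hence ||A||_2 = sqrt(λ_max) ≈ 7.6723.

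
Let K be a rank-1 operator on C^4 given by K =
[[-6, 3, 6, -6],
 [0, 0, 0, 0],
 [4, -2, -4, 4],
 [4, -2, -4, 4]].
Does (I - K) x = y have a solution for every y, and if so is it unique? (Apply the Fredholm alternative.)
(I - K) is invertible (det(I - K) = 7 ≠ 0), so for every y in C^4 the equation (I - K) x = y has a unique solution.

K has rank 1, so it is an outer product K = u v^T: every row of K is a multiple of one row vector. Reading off the entries, u = (3, 0, -2, -2) and v = (-2, 1, 2, -2) (row i of K equals u_i·v^T). A rank-one matrix u v^T satisfies K u = u (v·u) and kills the (3)-dimensional subspace v^⊥, so its characteristic polynomial is lambda^3 (lambda - v·u) with v·u = tr K = -6. Hence the eigenvalues of I - K are 1 (multiplicity 3) and 1 - (-6) = 7, so det(I - K) = 7. (Direct check: I - K =
[[7, -3, -6, 6],
 [0, 1, 0, 0],
 [-4, 2, 5, -4],
 [-4, 2, 4, -3]]
has determinant 7.) The finite-dimensional Fredholm alternative says: either (I - K) is invertible, or ker(I - K) ≠ {0} and then range(I - K) = ker((I - K)^*)^⊥, with dim ker(I - K) = dim ker((I - K)^*). Since det(I - K) ≠ 0, 1 is not an eigenvalue of K and ker(I - K) = {0}, so we are in the first case: for every y there is a unique x = (I - K)^(-1) y. Explicitly, by the Sherman–Morrison formula, (I - u v^T)^(-1) = I + u v^T/(1 - v·u), i.e. (I - K)^(-1) = I + K/(7).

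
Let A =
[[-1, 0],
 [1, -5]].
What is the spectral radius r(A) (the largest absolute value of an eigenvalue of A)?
r(A) = 5

The eigenvalues of A are the roots of its characteristic polynomial. With M = A (coefficients from the trace and determinant):
  p(λ) = det(λ I - M) = λ^2 + 6λ + 5.
For λ^2 + 6λ + 5 the discriminant is 16. It is a perfect square (4^2), so the roots are rational: λ = (-6 ± 4)/2 = -1, -5.
Thus the eigenvalues (to 4 decimals) are -1 (modulus 1); -5 (modulus 5). The spectral radius is the largest modulus: r(A) = 5. (Cross-check: r(A) ≤ ||A||_2 ≈ 5.1029; equality holds whenever A is normal, though it can also hold for some non-normal A.)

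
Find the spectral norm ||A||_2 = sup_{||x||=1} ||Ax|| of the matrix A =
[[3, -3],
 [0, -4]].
||A||_2 = sqrt((34 + sqrt(580))/2) ≈ 5.389 (= sqrt(largest eigenvalue of A^T A))

||A||_2 = sigma_max(A) = sqrt(lambda_max(A^T A)). Form the symmetric matrix M = A^T A =
[[9, -9],
 [-9, 25]].
Its characteristic polynomial (trace, determinant of M give the coefficients) is
  p(λ) = det(λ I - M) = λ^2 - 34λ + 144.
For λ^2 - 34λ + 144 the discriminant is 580. It is nonnegative but not a perfect square, so the roots are real and irrational: λ = (34 ± sqrt(580))/2 ≈ 29.0416, 4.9584.
So the eigenvalues of A^T A are ≈ 4.9584, 29.0416 (all ≥ 0, as they must be for A^T A). The largest is λ_max = (34 + sqrt(580))/2 ≈ 29.0416, hence ||A||_2 = sqrt(λ_max) = sqrt((34 + sqrt(580))/2) ≈ 5.389.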